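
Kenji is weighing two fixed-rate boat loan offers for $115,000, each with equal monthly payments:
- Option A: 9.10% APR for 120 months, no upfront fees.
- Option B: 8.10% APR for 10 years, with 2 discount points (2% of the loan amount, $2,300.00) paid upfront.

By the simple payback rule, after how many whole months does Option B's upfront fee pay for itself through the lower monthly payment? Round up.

38 months

Option A: monthly rate = 9.1%/12 = 0.0075833; payment = 115,000 × 0.0075833 / (1 − (1+0.0075833)^−120) = $1,463.00.
Option B: monthly rate = 8.1%/12 = 0.0067500; payment = 115,000 × 0.0067500 / (1 − (1+0.0067500)^−120) = $1,401.35.
Monthly savings = $1,463.00 − $1,401.35 = $61.65.
Break-even = $2,300.00 / $61.65 = 37.31 → 38 months.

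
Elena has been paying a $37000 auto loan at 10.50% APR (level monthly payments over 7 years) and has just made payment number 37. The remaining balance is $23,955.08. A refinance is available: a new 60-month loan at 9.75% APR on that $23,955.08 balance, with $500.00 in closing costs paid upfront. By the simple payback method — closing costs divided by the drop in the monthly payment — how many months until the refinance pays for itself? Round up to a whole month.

Current payment = 37,000 × 10.5%/12 / (1 − (1+0.0087500)^−84) = $623.84.
Refinanced payment = 23,955.08 × 0.0081250 / (1 − (1+0.0081250)^−60) = $506.03.
Monthly savings = $623.84 − $506.03 = $117.81.
Break-even = $500.00 / $117.81 = 4.24 → 5 months.

5 months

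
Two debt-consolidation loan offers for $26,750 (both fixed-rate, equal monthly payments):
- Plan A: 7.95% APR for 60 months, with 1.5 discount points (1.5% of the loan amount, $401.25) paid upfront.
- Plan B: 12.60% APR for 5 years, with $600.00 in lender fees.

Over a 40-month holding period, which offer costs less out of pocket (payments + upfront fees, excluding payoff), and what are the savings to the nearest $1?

Plan A by $2,656

Plan A: at 7.95% the monthly rate is 0.0066250, so the payment is 26,750 × 0.0066250 / (1 − 1.0066250^−60) = $541.75.
Plan B: at 12.60% the monthly rate is 0.0105000, so the payment is 26,750 × 0.0105000 / (1 − 1.0105000^−60) = $603.18.
Over 40 months: Plan A costs 40 × $541.75 + $401.25 = $22,071.25; Plan B costs 40 × $603.18 + $600.00 = $24,727.20.
Plan A is cheaper by $24,727.20 − $22,071.25 = $2,655.95.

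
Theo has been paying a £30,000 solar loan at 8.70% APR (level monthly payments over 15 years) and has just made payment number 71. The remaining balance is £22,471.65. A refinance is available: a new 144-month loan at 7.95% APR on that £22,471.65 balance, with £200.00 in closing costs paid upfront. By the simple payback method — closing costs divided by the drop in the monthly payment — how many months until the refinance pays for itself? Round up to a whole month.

4 months

Current payment = 30,000 × 8.7%/12 / (1 − (1+0.0072500)^−180) = £298.95.
Refinanced payment = 22,471.65 × 0.0066250 / (1 − (1+0.0066250)^−144) = £242.63.
Monthly savings = £298.95 − £242.63 = £56.32.
Break-even = £200.00 / £56.32 = 3.55 → 4 months.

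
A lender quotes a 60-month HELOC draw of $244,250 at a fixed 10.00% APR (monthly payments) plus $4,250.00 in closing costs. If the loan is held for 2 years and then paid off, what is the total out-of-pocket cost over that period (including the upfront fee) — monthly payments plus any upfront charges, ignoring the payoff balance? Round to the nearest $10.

Monthly rate = 10%/12 = 0.0083333; payment = 244,250 × 0.0083333 / (1 − (1+0.0083333)^−60) = $5,189.59.
Total outlay = 24 × $5,189.59 + $4,250.00 = $128,800.16.

$128,800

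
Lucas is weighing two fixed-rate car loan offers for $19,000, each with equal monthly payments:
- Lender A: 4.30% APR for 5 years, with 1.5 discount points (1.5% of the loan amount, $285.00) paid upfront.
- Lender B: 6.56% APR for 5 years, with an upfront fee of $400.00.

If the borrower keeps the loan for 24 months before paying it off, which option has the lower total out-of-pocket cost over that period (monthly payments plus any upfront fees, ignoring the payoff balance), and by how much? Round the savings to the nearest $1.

Lender A: at 4.30% the monthly rate is 0.0035833, so the payment is 19,000 × 0.0035833 / (1 − 1.0035833^−60) = $352.49.
Lender B: monthly rate = 6.56%/12 = 0.0054667; payment = 19,000 × 0.0054667 / (1 − (1+0.0054667)^−60) = $372.29.
Over 24 months: Lender A costs 24 × $352.49 + $285.00 = $8,744.76; Lender B costs 24 × $372.29 + $400.00 = $9,334.96.
Lender A is cheaper by $9,334.96 − $8,744.76 = $590.20.

Lender A by $590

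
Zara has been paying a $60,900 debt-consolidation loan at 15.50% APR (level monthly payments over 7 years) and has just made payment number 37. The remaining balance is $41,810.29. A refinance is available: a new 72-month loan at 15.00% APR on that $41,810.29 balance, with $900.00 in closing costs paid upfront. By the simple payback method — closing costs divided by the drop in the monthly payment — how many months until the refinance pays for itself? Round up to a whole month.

3 months

Current payment = 60,900 × 15.5%/12 / (1 − (1+0.0129167)^−84) = $1,192.32.
Refinanced payment = 41,810.29 × 0.0125000 / (1 − (1+0.0125000)^−72) = $884.08.
Monthly savings = $1,192.32 − $884.08 = $308.24.
Break-even = $900.00 / $308.24 = 2.92 → 3 months.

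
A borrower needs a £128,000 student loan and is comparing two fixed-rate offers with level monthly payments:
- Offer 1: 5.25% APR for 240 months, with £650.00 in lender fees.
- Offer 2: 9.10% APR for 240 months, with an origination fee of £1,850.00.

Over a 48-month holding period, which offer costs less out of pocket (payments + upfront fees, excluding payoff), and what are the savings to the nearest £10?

Offer 1: at 5.25% the monthly rate is 0.0043750, so the payment is 128,000 × 0.0043750 / (1 − 1.0043750^−240) = £862.52.
Offer 2: monthly rate = 9.1%/12 = 0.0075833; payment = 128,000 × 0.0075833 / (1 − (1+0.0075833)^−240) = £1,159.89.
Over 48 months: Offer 1 costs 48 × £862.52 + £650.00 = £42,050.96; Offer 2 costs 48 × £1,159.89 + £1,850.00 = £57,524.72.
Offer 1 is cheaper by £57,524.72 − £42,050.96 = £15,473.76.

Offer 1 by £15,470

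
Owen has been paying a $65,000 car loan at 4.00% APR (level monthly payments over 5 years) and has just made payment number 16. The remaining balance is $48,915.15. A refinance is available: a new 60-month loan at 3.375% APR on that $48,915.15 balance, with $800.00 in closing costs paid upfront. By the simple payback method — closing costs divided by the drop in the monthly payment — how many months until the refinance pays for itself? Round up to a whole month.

3 months

Current payment = 65,000 × 4%/12 / (1 − (1+0.0033333)^−60) = $1,197.07.
Refinanced payment = 48,915.15 × 0.0028125 / (1 − (1+0.0028125)^−60) = $887.12.
Monthly savings = $1,197.07 − $887.12 = $309.95.
Break-even = $800.00 / $309.95 = 2.58 → 3 months.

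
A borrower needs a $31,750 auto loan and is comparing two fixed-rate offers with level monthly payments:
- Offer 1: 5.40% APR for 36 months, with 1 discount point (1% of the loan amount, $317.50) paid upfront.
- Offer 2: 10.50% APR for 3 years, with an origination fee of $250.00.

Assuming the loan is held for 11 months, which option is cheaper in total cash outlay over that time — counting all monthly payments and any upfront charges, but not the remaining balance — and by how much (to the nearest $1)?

Offer 1: monthly rate = 5.4%/12 = 0.0045000; payment = 31,750 × 0.0045000 / (1 − (1+0.0045000)^−36) = $957.29.
Offer 2: monthly rate = 10.5%/12 = 0.0087500; payment = 31,750 × 0.0087500 / (1 − (1+0.0087500)^−36) = $1,031.95.
Over 11 months: Offer 1 costs 11 × $957.29 + $317.50 = $10,847.69; Offer 2 costs 11 × $1,031.95 + $250.00 = $11,601.45.
Offer 1 is cheaper by $11,601.45 − $10,847.69 = $753.76.

Offer 1 by $754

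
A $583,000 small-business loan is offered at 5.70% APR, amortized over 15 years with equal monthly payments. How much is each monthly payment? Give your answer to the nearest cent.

At 5.70% the monthly rate is 0.0047500, so the payment is 583,000 × 0.0047500 / (1 − 1.0047500^−180) = $4,825.70.

$4,825.70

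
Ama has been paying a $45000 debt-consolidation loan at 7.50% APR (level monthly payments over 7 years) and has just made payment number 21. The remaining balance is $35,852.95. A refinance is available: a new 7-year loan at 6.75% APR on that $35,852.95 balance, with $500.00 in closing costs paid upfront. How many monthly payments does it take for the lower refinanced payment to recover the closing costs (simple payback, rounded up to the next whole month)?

Current payment = 45,000 × 7.5%/12 / (1 − (1+0.0062500)^−84) = $690.22.
Refinanced payment = 35,852.95 × 0.0056250 / (1 − (1+0.0056250)^−84) = $536.75.
Monthly savings = $690.22 − $536.75 = $153.47.
Break-even = $500.00 / $153.47 = 3.26 → 4 months.

4 months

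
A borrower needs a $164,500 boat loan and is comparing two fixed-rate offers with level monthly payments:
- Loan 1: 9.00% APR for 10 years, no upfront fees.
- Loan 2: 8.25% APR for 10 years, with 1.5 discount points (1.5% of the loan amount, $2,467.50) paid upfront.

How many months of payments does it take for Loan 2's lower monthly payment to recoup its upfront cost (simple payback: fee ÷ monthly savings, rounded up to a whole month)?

Loan 1: at 9.00% the monthly rate is 0.0075000, so the payment is 164,500 × 0.0075000 / (1 − 1.0075000^−120) = $2,083.82.
Loan 2: at 8.25% the monthly rate is 0.0068750, so the payment is 164,500 × 0.0068750 / (1 − 1.0068750^−120) = $2,017.64.
Monthly savings = $2,083.82 − $2,017.64 = $66.18.
Break-even = $2,467.50 / $66.18 = 37.28 → 38 months.

38 months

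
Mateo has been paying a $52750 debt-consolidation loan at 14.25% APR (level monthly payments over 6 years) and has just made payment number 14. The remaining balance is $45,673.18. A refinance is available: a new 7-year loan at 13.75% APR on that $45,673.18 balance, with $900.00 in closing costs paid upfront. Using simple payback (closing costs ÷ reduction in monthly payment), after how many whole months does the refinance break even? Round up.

4 months

Current payment = 52,750 × 14.25%/12 / (1 − (1+0.0118750)^−72) = $1,094.03.
Refinanced payment = 45,673.18 × 0.0114583 / (1 − (1+0.0114583)^−84) = $849.62.
Monthly savings = $1,094.03 − $849.62 = $244.41.
Break-even = $900.00 / $244.41 = 3.68 → 4 months.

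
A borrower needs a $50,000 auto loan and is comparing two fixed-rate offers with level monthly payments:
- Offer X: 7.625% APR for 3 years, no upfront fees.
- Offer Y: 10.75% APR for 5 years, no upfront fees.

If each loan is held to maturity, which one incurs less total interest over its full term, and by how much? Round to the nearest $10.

Offer X: monthly rate = 7.625%/12 = 0.0063542; payment = 50,000 × 0.0063542 / (1 − (1+0.0063542)^−36) = $1,558.18.
Total interest on Offer X = 36 × $1,558.18 − $50,000 = $6,094.48.
Offer Y: at 10.75% the monthly rate is 0.0089583, so the payment is 50,000 × 0.0089583 / (1 − 1.0089583^−60) = $1,080.90.
Total interest on Offer Y = 60 × $1,080.90 − $50,000 = $14,854.00.
Offer X is lower by $8,759.52.

Offer X by $8,760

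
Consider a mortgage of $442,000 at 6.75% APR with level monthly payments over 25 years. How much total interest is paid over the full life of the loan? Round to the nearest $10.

$474,150

At 6.75% the monthly rate is 0.0056250, so the payment is 442,000 × 0.0056250 / (1 − 1.0056250^−300) = $3,053.83.
Total paid = 300 × $3,053.83 = $916,149.00; interest = $916,149.00 − $442,000 = $474,149.00.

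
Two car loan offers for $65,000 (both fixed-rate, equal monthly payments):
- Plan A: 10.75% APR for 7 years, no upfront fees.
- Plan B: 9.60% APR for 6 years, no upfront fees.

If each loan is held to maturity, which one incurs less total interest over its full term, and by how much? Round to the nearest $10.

Plan B by $7,010

Plan A: monthly rate = 10.75%/12 = 0.0089583; payment = 65,000 × 0.0089583 / (1 − (1+0.0089583)^−84) = $1,104.43.
Total interest on Plan A = 84 × $1,104.43 − $65,000 = $27,772.12.
Plan B: at 9.60% the monthly rate is 0.0080000, so the payment is 65,000 × 0.0080000 / (1 − 1.0080000^−72) = $1,191.11.
Total interest on Plan B = 72 × $1,191.11 − $65,000 = $20,759.92.
Plan B is lower by $7,012.20.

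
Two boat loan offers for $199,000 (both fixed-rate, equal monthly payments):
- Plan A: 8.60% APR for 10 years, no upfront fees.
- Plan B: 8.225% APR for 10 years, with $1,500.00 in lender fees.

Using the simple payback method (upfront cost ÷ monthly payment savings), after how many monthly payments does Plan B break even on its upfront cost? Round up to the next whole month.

Plan A: at 8.60% the monthly rate is 0.0071667, so the payment is 199,000 × 0.0071667 / (1 − 1.0071667^−120) = $2,477.97.
Plan B: monthly rate = 8.225%/12 = 0.0068542; payment = 199,000 × 0.0068542 / (1 − (1+0.0068542)^−120) = $2,438.14.
Monthly savings = $2,477.97 − $2,438.14 = $39.83.
Break-even = $1,500.00 / $39.83 = 37.66 → 38 months.

38 months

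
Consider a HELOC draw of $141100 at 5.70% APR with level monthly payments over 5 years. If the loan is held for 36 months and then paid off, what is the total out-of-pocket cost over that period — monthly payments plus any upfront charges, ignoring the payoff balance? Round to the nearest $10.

Monthly rate = 5.7%/12 = 0.0047500; payment = 141,100 × 0.0047500 / (1 − (1+0.0047500)^−60) = $2,708.22.
Total outlay = 36 × $2,708.22 = $97,495.92.

$97,500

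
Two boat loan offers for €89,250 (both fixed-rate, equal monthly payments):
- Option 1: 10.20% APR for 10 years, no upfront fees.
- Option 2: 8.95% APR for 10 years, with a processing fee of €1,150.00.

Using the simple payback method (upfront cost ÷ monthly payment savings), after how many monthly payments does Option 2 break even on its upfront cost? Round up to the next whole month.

19 months

Option 1: at 10.20% the monthly rate is 0.0085000, so the payment is 89,250 × 0.0085000 / (1 − 1.0085000^−120) = €1,189.35.
Option 2: at 8.95% the monthly rate is 0.0074583, so the payment is 89,250 × 0.0074583 / (1 − 1.0074583^−120) = €1,128.17.
Monthly savings = €1,189.35 − €1,128.17 = €61.18.
Break-even = €1,150.00 / €61.18 = 18.80 → 19 months.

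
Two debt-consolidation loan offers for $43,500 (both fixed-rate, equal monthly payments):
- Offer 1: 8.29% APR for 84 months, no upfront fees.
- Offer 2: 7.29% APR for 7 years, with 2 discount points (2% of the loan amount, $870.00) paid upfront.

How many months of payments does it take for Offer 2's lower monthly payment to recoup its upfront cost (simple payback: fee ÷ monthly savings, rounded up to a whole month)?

41 months

Offer 1: at 8.29% the monthly rate is 0.0069083, so the payment is 43,500 × 0.0069083 / (1 − 1.0069083^−84) = $684.30.
Offer 2: at 7.29% the monthly rate is 0.0060750, so the payment is 43,500 × 0.0060750 / (1 − 1.0060750^−84) = $662.72.
Monthly savings = $684.30 − $662.72 = $21.58.
Break-even = $870.00 / $21.58 = 40.32 → 41 months.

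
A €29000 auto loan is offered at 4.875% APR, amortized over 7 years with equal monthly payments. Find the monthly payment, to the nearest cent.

€408.18

At 4.875% the monthly rate is 0.0040625, so the payment is 29,000 × 0.0040625 / (1 − 1.0040625^−84) = €408.18.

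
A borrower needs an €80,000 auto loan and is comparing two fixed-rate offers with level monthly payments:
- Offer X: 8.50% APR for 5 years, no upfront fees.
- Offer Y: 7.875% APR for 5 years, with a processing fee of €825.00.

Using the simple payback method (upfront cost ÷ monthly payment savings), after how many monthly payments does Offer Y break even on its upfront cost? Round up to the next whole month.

35 months

Offer X: monthly rate = 8.5%/12 = 0.0070833; payment = 80,000 × 0.0070833 / (1 − (1+0.0070833)^−60) = €1,641.32.
Offer Y: monthly rate = 7.875%/12 = 0.0065625; payment = 80,000 × 0.0065625 / (1 − (1+0.0065625)^−60) = €1,617.33.
Monthly savings = €1,641.32 − €1,617.33 = €23.99.
Break-even = €825.00 / €23.99 = 34.39 → 35 months.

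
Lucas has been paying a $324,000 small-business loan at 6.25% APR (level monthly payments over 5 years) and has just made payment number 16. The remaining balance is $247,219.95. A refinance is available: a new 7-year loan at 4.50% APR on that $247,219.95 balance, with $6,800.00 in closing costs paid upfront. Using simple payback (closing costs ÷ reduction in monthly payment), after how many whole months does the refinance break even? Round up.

3 months

Current payment = 324,000 × 6.25%/12 / (1 − (1+0.0052083)^−60) = $6,301.56.
Refinanced payment = 247,219.95 × 0.0037500 / (1 − (1+0.0037500)^−84) = $3,436.40.
Monthly savings = $6,301.56 − $3,436.40 = $2,865.16.
Break-even = $6,800.00 / $2,865.16 = 2.37 → 3 months.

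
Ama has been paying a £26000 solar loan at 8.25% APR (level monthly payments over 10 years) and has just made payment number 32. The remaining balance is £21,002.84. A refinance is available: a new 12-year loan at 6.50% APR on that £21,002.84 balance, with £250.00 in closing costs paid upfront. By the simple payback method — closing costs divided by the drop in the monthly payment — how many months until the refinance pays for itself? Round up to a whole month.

3 months

Current payment = 26,000 × 8.25%/12 / (1 − (1+0.0068750)^−120) = £318.90.
Refinanced payment = 21,002.84 × 0.0054167 / (1 − (1+0.0054167)^−144) = £210.43.
Monthly savings = £318.90 − £210.43 = £108.47.
Break-even = £250.00 / £108.47 = 2.30 → 3 months.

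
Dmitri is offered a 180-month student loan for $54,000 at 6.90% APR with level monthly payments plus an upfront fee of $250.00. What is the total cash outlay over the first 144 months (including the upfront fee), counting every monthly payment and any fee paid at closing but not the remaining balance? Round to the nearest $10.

$69,710

Monthly rate = 6.9%/12 = 0.0057500; payment = 54,000 × 0.0057500 / (1 − (1+0.0057500)^−180) = $482.35.
Total outlay = 144 × $482.35 + $250.00 = $69,708.40.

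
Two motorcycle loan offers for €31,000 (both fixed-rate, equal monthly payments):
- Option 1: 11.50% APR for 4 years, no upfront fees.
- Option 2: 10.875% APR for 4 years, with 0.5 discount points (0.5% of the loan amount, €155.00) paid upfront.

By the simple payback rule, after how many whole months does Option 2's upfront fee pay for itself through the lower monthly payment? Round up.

Option 1: monthly rate = 11.5%/12 = 0.0095833; payment = 31,000 × 0.0095833 / (1 − (1+0.0095833)^−48) = €808.76.
Option 2: monthly rate = 10.875%/12 = 0.0090625; payment = 31,000 × 0.0090625 / (1 − (1+0.0090625)^−48) = €799.33.
Monthly savings = €808.76 − €799.33 = €9.43.
Break-even = €155.00 / €9.43 = 16.44 → 17 months.

17 months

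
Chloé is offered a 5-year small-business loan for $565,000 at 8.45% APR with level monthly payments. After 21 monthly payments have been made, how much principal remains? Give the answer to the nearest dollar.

$393,651

With monthly rate i = 8.45%/12 = 0.0070417, the balance after k of n payments is P · [(1+i)^n − (1+i)^k] / [(1+i)^n − 1].
(1+0.0070417)^60 = 1.52351383 and (1+0.0070417)^21 = 1.15876732, so the balance is 565,000 × (1.52351383 − 1.15876732) / (1.52351383 − 1) = $393,651.06.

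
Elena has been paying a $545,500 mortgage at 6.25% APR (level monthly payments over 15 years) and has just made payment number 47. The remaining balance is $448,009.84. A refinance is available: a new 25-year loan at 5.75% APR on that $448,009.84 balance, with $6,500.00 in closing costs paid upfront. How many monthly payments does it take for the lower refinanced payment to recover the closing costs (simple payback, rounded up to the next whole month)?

Current payment = 545,500 × 6.25%/12 / (1 − (1+0.0052083)^−180) = $4,677.24.
Refinanced payment = 448,009.84 × 0.0047917 / (1 − (1+0.0047917)^−300) = $2,818.46.
Monthly savings = $4,677.24 − $2,818.46 = $1,858.78.
Break-even = $6,500.00 / $1,858.78 = 3.50 → 4 months.

4 months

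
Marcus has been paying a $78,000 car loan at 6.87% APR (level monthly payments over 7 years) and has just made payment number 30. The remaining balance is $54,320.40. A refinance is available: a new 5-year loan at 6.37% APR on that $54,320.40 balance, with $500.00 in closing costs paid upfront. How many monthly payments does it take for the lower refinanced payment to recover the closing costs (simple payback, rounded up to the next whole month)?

Current payment = 78,000 × 6.87%/12 / (1 − (1+0.0057250)^−84) = $1,172.28.
Refinanced payment = 54,320.40 × 0.0053083 / (1 − (1+0.0053083)^−60) = $1,059.54.
Monthly savings = $1,172.28 − $1,059.54 = $112.74.
Break-even = $500.00 / $112.74 = 4.43 → 5 months.

5 months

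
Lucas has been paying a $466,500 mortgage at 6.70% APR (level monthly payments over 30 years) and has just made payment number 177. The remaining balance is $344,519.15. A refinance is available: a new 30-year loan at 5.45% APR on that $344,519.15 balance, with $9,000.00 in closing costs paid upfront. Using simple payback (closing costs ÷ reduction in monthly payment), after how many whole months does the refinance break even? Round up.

9 months

Current payment = 466,500 × 6.7%/12 / (1 − (1+0.0055833)^−360) = $3,010.22.
Refinanced payment = 344,519.15 × 0.0045417 / (1 − (1+0.0045417)^−360) = $1,945.35.
Monthly savings = $3,010.22 − $1,945.35 = $1,064.87.
Break-even = $9,000.00 / $1,064.87 = 8.45 → 9 months.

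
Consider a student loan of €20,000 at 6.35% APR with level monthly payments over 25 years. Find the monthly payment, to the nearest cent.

€133.17

At 6.35% the monthly rate is 0.0052917, so the payment is 20,000 × 0.0052917 / (1 − 1.0052917^−300) = €133.17.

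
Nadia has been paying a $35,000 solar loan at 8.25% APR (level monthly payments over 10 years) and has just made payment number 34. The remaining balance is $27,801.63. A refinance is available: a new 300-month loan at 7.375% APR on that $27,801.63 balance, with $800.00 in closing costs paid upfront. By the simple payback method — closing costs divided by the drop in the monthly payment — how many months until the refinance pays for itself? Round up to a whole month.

4 months

Current payment = 35,000 × 8.25%/12 / (1 − (1+0.0068750)^−120) = $429.28.
Refinanced payment = 27,801.63 × 0.0061458 / (1 − (1+0.0061458)^−300) = $203.20.
Monthly savings = $429.28 − $203.20 = $226.08.
Break-even = $800.00 / $226.08 = 3.54 → 4 months.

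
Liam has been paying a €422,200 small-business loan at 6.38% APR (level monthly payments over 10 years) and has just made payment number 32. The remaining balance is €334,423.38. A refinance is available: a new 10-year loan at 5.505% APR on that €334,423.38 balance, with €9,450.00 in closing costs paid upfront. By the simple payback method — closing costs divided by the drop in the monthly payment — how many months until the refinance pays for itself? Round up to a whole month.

Current payment = 422,200 × 6.38%/12 / (1 − (1+0.0053167)^−120) = €4,768.26.
Refinanced payment = 334,423.38 × 0.0045875 / (1 − (1+0.0045875)^−120) = €3,630.20.
Monthly savings = €4,768.26 − €3,630.20 = €1,138.06.
Break-even = €9,450.00 / €1,138.06 = 8.30 → 9 months.

9 months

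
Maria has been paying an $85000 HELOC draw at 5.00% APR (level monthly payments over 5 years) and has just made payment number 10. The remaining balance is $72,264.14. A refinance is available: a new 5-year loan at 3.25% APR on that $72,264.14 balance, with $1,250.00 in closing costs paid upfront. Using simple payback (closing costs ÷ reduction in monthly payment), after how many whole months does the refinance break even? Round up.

5 months

Current payment = 85,000 × 5%/12 / (1 − (1+0.0041667)^−60) = $1,604.05.
Refinanced payment = 72,264.14 × 0.0027083 / (1 − (1+0.0027083)^−60) = $1,306.54.
Monthly savings = $1,604.05 − $1,306.54 = $297.51.
Break-even = $1,250.00 / $297.51 = 4.20 → 5 months.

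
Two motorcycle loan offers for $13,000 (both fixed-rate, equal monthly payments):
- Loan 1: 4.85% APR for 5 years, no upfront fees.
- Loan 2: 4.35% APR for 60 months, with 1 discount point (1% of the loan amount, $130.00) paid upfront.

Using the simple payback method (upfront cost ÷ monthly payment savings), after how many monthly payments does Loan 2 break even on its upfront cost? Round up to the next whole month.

44 months

Loan 1: monthly rate = 4.85%/12 = 0.0040417; payment = 13,000 × 0.0040417 / (1 − (1+0.0040417)^−60) = $244.43.
Loan 2: monthly rate = 4.35%/12 = 0.0036250; payment = 13,000 × 0.0036250 / (1 − (1+0.0036250)^−60) = $241.47.
Monthly savings = $244.43 − $241.47 = $2.96.
Break-even = $130.00 / $2.96 = 43.92 → 44 months.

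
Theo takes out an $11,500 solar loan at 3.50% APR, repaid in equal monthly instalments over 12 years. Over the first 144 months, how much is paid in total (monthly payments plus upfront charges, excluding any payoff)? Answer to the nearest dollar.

$14,100

Monthly rate = 3.5%/12 = 0.0029167; payment = 11,500 × 0.0029167 / (1 − (1+0.0029167)^−144) = $97.92.
Total outlay = 144 × $97.92 = $14,100.48.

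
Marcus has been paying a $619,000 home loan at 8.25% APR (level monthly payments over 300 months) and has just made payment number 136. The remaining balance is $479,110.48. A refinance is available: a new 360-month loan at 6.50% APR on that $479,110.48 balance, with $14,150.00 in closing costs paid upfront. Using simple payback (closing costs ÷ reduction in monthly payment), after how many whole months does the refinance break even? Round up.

Current payment = 619,000 × 8.25%/12 / (1 − (1+0.0068750)^−300) = $4,880.51.
Refinanced payment = 479,110.48 × 0.0054167 / (1 − (1+0.0054167)^−360) = $3,028.30.
Monthly savings = $4,880.51 − $3,028.30 = $1,852.21.
Break-even = $14,150.00 / $1,852.21 = 7.64 → 8 months.

8 months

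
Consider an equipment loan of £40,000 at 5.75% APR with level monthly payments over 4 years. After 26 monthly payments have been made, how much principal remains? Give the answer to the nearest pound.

With monthly rate i = 5.75%/12 = 0.0047917, the balance after k of n payments is P · [(1+i)^n − (1+i)^k] / [(1+i)^n − 1].
(1+0.0047917)^48 = 1.25790887 and (1+0.0047917)^26 = 1.13233945, so the balance is 40,000 × (1.25790887 − 1.13233945) / (1.25790887 − 1) = £19,475.01.

£19,475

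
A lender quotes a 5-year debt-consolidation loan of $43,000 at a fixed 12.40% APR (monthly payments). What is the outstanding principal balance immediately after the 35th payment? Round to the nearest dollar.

$21,170

With monthly rate i = 12.4%/12 = 0.0103333, the balance after k of n payments is P · [(1+i)^n − (1+i)^k] / [(1+i)^n − 1].
(1+0.0103333)^60 = 1.85302338 and (1+0.0103333)^35 = 1.43305830, so the balance is 43,000 × (1.85302338 − 1.43305830) / (1.85302338 − 1) = $21,169.99.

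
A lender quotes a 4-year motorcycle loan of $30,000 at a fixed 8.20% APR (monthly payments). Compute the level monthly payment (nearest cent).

At 8.20% the monthly rate is 0.0068333, so the payment is 30,000 × 0.0068333 / (1 − 1.0068333^−48) = $735.21.

$735.21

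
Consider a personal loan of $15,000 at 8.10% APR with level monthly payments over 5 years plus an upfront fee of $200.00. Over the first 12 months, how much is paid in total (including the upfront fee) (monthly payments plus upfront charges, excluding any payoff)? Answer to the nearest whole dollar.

Monthly rate = 8.1%/12 = 0.0067500; payment = 15,000 × 0.0067500 / (1 − (1+0.0067500)^−60) = $304.86.
Total outlay = 12 × $304.86 + $200.00 = $3,858.32.

$3,858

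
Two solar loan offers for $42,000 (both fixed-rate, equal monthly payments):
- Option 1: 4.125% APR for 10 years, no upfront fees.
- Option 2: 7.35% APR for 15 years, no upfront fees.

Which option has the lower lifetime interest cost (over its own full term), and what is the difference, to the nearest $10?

Option 1 by $18,110

Option 1: monthly rate = 4.125%/12 = 0.0034375; payment = 42,000 × 0.0034375 / (1 − (1+0.0034375)^−120) = $427.73.
Total interest on Option 1 = 120 × $427.73 − $42,000 = $9,327.60.
Option 2: at 7.35% the monthly rate is 0.0061250, so the payment is 42,000 × 0.0061250 / (1 − 1.0061250^−180) = $385.77.
Total interest on Option 2 = 180 × $385.77 − $42,000 = $27,438.60.
Option 1 is lower by $18,111.00.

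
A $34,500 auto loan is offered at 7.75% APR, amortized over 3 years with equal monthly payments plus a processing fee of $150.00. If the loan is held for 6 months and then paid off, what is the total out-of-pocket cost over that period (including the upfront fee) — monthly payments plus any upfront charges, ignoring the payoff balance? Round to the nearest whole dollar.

$6,613

Monthly rate = 7.75%/12 = 0.0064583; payment = 34,500 × 0.0064583 / (1 − (1+0.0064583)^−36) = $1,077.13.
Total outlay = 6 × $1,077.13 + $150.00 = $6,612.78.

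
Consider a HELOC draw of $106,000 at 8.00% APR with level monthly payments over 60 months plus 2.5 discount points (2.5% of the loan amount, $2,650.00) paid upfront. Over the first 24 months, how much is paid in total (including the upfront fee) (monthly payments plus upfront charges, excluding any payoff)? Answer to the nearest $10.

$54,230

At 8.00% the monthly rate is 0.0066667, so the payment is 106,000 × 0.0066667 / (1 − 1.0066667^−60) = $2,149.30.
Total outlay = 24 × $2,149.30 + $2,650.00 = $54,233.20.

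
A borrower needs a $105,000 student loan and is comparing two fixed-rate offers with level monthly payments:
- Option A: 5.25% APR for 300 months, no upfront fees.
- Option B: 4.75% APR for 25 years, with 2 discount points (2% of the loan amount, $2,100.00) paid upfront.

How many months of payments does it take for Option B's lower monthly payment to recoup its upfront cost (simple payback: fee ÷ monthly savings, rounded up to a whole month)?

Option A: monthly rate = 5.25%/12 = 0.0043750; payment = 105,000 × 0.0043750 / (1 − (1+0.0043750)^−300) = $629.21.
Option B: monthly rate = 4.75%/12 = 0.0039583; payment = 105,000 × 0.0039583 / (1 − (1+0.0039583)^−300) = $598.62.
Monthly savings = $629.21 − $598.62 = $30.59.
Break-even = $2,100.00 / $30.59 = 68.65 → 69 months.

69 months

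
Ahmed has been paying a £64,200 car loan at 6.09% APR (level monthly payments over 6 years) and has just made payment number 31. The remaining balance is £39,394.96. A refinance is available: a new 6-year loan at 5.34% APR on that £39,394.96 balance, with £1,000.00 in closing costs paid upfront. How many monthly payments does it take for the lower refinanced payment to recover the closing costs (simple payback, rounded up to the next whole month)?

3 months

Current payment = 64,200 × 6.09%/12 / (1 − (1+0.0050750)^−72) = £1,066.71.
Refinanced payment = 39,394.96 × 0.0044500 / (1 − (1+0.0044500)^−72) = £640.68.
Monthly savings = £1,066.71 − £640.68 = £426.03.
Break-even = £1,000.00 / £426.03 = 2.35 → 3 months.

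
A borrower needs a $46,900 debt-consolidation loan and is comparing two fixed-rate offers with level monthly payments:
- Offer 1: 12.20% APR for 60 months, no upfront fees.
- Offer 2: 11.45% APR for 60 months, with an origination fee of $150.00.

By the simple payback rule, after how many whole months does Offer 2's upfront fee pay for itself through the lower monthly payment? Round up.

9 months

Offer 1: at 12.20% the monthly rate is 0.0101667, so the payment is 46,900 × 0.0101667 / (1 − 1.0101667^−60) = $1,048.01.
Offer 2: at 11.45% the monthly rate is 0.0095417, so the payment is 46,900 × 0.0095417 / (1 − 1.0095417^−60) = $1,030.28.
Monthly savings = $1,048.01 − $1,030.28 = $17.73.
Break-even = $150.00 / $17.73 = 8.46 → 9 months.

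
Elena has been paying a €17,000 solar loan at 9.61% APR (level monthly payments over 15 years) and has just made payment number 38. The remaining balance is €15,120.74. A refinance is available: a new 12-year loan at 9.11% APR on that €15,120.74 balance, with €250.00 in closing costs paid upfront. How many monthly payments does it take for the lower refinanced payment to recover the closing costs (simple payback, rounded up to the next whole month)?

Current payment = 17,000 × 9.61%/12 / (1 − (1+0.0080083)^−180) = €178.65.
Refinanced payment = 15,120.74 × 0.0075917 / (1 − (1+0.0075917)^−144) = €173.02.
Monthly savings = €178.65 − €173.02 = €5.63.
Break-even = €250.00 / €5.63 = 44.40 → 45 months.

45 months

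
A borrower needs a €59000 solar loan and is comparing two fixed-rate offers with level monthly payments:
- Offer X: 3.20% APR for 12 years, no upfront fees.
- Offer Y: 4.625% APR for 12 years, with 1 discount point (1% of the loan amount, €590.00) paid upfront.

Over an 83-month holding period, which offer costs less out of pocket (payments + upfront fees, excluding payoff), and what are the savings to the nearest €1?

Offer X: at 3.20% the monthly rate is 0.0026667, so the payment is 59,000 × 0.0026667 / (1 − 1.0026667^−144) = €493.95.
Offer Y: at 4.625% the monthly rate is 0.0038542, so the payment is 59,000 × 0.0038542 / (1 − 1.0038542^−144) = €534.65.
Over 83 months: Offer X costs 83 × €493.95 = €40,997.85; Offer Y costs 83 × €534.65 + €590.00 = €44,965.95.
Offer X is cheaper by €44,965.95 − €40,997.85 = €3,968.10.

Offer X by €3,968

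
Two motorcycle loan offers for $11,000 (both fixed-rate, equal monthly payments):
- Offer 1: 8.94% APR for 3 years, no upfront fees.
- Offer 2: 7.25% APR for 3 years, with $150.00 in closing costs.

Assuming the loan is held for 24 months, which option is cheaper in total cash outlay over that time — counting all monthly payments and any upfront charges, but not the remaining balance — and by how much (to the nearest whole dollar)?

Offer 2 by $56

Offer 1: monthly rate = 8.94%/12 = 0.0074500; payment = 11,000 × 0.0074500 / (1 − (1+0.0074500)^−36) = $349.49.
Offer 2: at 7.25% the monthly rate is 0.0060417, so the payment is 11,000 × 0.0060417 / (1 − 1.0060417^−36) = $340.91.
Over 24 months: Offer 1 costs 24 × $349.49 = $8,387.76; Offer 2 costs 24 × $340.91 + $150.00 = $8,331.84.
Offer 2 is cheaper by $8,387.76 − $8,331.84 = $55.92.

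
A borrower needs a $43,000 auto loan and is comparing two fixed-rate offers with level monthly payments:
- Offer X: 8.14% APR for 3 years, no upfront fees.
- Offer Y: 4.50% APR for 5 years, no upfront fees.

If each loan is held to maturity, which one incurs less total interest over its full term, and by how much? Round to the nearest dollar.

Offer X: at 8.14% the monthly rate is 0.0067833, so the payment is 43,000 × 0.0067833 / (1 − 1.0067833^−36) = $1,350.24.
Total interest on Offer X = 36 × $1,350.24 − $43,000 = $5,608.64.
Offer Y: monthly rate = 4.5%/12 = 0.0037500; payment = 43,000 × 0.0037500 / (1 − (1+0.0037500)^−60) = $801.65.
Total interest on Offer Y = 60 × $801.65 − $43,000 = $5,099.00.
Offer Y is lower by $509.64.

Offer Y by $510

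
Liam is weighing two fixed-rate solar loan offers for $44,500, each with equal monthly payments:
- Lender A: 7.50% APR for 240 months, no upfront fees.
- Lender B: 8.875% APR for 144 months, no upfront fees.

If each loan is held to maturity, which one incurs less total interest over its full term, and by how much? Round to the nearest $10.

Lender B by $13,560

Lender A: monthly rate = 7.5%/12 = 0.0062500; payment = 44,500 × 0.0062500 / (1 − (1+0.0062500)^−240) = $358.49.
Total interest on Lender A = 240 × $358.49 − $44,500 = $41,537.60.
Lender B: monthly rate = 8.875%/12 = 0.0073958; payment = 44,500 × 0.0073958 / (1 − (1+0.0073958)^−144) = $503.30.
Total interest on Lender B = 144 × $503.30 − $44,500 = $27,975.20.
Lender B is lower by $13,562.40.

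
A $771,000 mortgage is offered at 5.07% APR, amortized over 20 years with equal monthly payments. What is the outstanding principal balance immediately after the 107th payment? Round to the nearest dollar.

With monthly rate i = 5.07%/12 = 0.0042250, the balance after k of n payments is P · [(1+i)^n − (1+i)^k] / [(1+i)^n − 1].
(1+0.0042250)^240 = 2.75072342 and (1+0.0042250)^107 = 1.57007388, so the balance is 771,000 × (2.75072342 − 1.57007388) / (2.75072342 − 1) = $519,945.52.

$519,946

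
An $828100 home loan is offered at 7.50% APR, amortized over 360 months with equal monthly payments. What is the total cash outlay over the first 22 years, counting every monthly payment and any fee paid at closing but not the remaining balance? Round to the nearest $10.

$1,528,610

At 7.50% the monthly rate is 0.0062500, so the payment is 828,100 × 0.0062500 / (1 − 1.0062500^−360) = $5,790.20.
Total outlay = 264 × $5,790.20 = $1,528,612.80.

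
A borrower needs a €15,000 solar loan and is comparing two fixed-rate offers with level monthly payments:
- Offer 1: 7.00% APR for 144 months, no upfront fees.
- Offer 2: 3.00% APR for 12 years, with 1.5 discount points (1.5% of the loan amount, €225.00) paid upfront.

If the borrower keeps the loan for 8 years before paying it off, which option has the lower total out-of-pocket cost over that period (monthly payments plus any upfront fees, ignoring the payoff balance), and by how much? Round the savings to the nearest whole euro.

Offer 2 by €2,664

Offer 1: monthly rate = 7%/12 = 0.0058333; payment = 15,000 × 0.0058333 / (1 − (1+0.0058333)^−144) = €154.26.
Offer 2: at 3.00% the monthly rate is 0.0025000, so the payment is 15,000 × 0.0025000 / (1 − 1.0025000^−144) = €124.17.
Over 96 months: Offer 1 costs 96 × €154.26 = €14,808.96; Offer 2 costs 96 × €124.17 + €225.00 = €12,145.32.
Offer 2 is cheaper by €14,808.96 − €12,145.32 = €2,663.64.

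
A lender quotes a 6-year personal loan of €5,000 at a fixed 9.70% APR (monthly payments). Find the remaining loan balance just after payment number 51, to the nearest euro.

With monthly rate i = 9.7%/12 = 0.0080833, the balance after k of n payments is P · [(1+i)^n − (1+i)^k] / [(1+i)^n − 1].
(1+0.0080833)^72 = 1.78543191 and (1+0.0080833)^51 = 1.50771121, so the balance is 5,000 × (1.78543191 − 1.50771121) / (1.78543191 − 1) = €1,767.95.

€1,768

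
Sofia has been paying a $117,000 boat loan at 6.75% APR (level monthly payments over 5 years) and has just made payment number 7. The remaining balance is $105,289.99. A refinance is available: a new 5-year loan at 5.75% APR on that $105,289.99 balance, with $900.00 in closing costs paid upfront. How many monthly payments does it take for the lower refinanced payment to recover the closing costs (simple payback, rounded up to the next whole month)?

Current payment = 117,000 × 6.75%/12 / (1 − (1+0.0056250)^−60) = $2,302.96.
Refinanced payment = 105,289.99 × 0.0047917 / (1 − (1+0.0047917)^−60) = $2,023.33.
Monthly savings = $2,302.96 − $2,023.33 = $279.63.
Break-even = $900.00 / $279.63 = 3.22 → 4 months.

4 months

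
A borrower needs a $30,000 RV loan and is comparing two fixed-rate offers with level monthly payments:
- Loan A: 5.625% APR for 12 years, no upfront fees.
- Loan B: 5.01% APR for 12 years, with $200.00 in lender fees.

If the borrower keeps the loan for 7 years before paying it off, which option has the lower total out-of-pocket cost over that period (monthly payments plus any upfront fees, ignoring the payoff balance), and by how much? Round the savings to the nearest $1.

Loan B by $585

Loan A: monthly rate = 5.625%/12 = 0.0046875; payment = 30,000 × 0.0046875 / (1 − (1+0.0046875)^−144) = $286.97.
Loan B: at 5.01% the monthly rate is 0.0041750, so the payment is 30,000 × 0.0041750 / (1 − 1.0041750^−144) = $277.62.
Over 84 months: Loan A costs 84 × $286.97 = $24,105.48; Loan B costs 84 × $277.62 + $200.00 = $23,520.08.
Loan B is cheaper by $24,105.48 − $23,520.08 = $585.40.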